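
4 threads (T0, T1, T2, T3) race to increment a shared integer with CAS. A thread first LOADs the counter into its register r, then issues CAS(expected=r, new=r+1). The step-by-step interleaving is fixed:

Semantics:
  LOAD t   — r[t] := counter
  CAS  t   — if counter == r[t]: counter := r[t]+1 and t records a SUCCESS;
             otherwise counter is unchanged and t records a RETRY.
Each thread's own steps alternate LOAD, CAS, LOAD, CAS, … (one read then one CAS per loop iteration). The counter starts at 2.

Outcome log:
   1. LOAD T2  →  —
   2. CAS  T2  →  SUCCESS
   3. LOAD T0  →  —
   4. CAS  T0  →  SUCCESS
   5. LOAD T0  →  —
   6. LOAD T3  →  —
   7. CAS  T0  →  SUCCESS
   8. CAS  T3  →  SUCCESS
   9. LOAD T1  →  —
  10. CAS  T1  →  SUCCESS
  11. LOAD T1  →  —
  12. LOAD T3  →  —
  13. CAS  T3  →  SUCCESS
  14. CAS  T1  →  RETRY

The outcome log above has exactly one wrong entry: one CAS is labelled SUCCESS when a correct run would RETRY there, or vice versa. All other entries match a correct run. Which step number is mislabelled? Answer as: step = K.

step = 8

Reference trace:
   1) LOAD T2:  M=2  r_T2=2
   2) CAS  T2:  M=3  r_T2=2 ✓
   3) LOAD T0:  M=3  r_T0=3
   4) CAS  T0:  M=4  r_T0=3 ✓
   5) LOAD T0:  M=4  r_T0=4
   6) LOAD T3:  M=4  r_T3=4
   7) CAS  T0:  M=5  r_T0=4 ✓
   8) CAS  T3:  M=5  r_T3=4 ✗
   9) LOAD T1:  M=5  r_T1=5
  10) CAS  T1:  M=6  r_T1=5 ✓
  11) LOAD T1:  M=6  r_T1=6
  12) LOAD T3:  M=6  r_T3=6
  13) CAS  T3:  M=7  r_T3=6 ✓
  14) CAS  T1:  M=7  r_T1=6 ✗
Log disagrees first at step 8.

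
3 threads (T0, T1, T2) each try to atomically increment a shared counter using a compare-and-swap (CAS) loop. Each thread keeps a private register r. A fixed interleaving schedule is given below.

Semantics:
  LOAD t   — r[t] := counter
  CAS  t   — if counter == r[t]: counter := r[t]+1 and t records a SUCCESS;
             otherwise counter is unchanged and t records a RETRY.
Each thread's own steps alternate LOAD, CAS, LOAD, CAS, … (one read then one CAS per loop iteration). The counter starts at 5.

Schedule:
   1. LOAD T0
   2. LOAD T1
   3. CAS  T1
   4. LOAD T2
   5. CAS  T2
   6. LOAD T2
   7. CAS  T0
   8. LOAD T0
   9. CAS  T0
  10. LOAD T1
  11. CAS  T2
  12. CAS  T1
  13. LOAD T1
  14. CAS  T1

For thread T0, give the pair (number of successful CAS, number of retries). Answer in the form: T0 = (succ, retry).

T0 = (1, 1)

1. LOAD T0 → mem=5 r[T0]=5 [LOAD]
2. LOAD T1 → mem=5 r[T1]=5 [LOAD]
3. CAS T1 → mem=6 r[T1]=5 [OK]
4. LOAD T2 → mem=6 r[T2]=6 [LOAD]
5. CAS T2 → mem=7 r[T2]=6 [OK]
6. LOAD T2 → mem=7 r[T2]=7 [LOAD]
7. CAS T0 → mem=7 r[T0]=5 [RETRY]
8. LOAD T0 → mem=7 r[T0]=7 [LOAD]
9. CAS T0 → mem=8 r[T0]=7 [OK]
10. LOAD T1 → mem=8 r[T1]=8 [LOAD]
11. CAS T2 → mem=8 r[T2]=7 [RETRY]
12. CAS T1 → mem=9 r[T1]=8 [OK]
13. LOAD T1 → mem=9 r[T1]=9 [LOAD]
14. CAS T1 → mem=10 r[T1]=9 [OK]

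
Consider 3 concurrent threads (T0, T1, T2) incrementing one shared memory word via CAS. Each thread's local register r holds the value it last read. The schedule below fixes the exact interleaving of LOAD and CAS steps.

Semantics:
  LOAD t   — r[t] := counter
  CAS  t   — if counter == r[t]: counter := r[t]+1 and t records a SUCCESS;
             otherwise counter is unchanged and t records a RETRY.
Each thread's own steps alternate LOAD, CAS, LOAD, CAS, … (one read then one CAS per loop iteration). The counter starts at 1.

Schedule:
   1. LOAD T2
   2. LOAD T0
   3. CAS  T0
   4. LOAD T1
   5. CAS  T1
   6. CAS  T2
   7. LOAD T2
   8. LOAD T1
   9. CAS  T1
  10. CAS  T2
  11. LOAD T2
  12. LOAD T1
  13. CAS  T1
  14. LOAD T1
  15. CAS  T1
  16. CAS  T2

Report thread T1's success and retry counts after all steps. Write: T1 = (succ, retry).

T1 = (4, 0)

step 1: T2 LOAD ⇒ load; ctr=1 reg=1
step 2: T0 LOAD ⇒ load; ctr=1 reg=1
step 3: T0 CAS ⇒ ok; ctr=2 reg=1
step 4: T1 LOAD ⇒ load; ctr=2 reg=2
step 5: T1 CAS ⇒ ok; ctr=3 reg=2
step 6: T2 CAS ⇒ retry; ctr=3 reg=1
step 7: T2 LOAD ⇒ load; ctr=3 reg=3
step 8: T1 LOAD ⇒ load; ctr=3 reg=3
step 9: T1 CAS ⇒ ok; ctr=4 reg=3
step 10: T2 CAS ⇒ retry; ctr=4 reg=3
step 11: T2 LOAD ⇒ load; ctr=4 reg=4
step 12: T1 LOAD ⇒ load; ctr=4 reg=4
step 13: T1 CAS ⇒ ok; ctr=5 reg=4
step 14: T1 LOAD ⇒ load; ctr=5 reg=5
step 15: T1 CAS ⇒ ok; ctr=6 reg=5
step 16: T2 CAS ⇒ retry; ctr=6 reg=4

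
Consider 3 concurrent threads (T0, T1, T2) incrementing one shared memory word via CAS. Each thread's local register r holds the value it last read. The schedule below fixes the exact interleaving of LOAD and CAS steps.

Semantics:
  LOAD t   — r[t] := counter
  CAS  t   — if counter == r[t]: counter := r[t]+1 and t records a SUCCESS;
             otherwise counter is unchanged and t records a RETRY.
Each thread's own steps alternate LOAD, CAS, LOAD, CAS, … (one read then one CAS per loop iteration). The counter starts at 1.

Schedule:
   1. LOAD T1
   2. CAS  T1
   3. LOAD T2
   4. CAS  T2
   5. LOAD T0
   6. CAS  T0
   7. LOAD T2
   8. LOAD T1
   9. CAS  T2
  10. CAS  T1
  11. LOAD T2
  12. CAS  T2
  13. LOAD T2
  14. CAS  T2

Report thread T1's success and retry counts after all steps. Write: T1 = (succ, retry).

T1 = (1, 1)

#1 T1 reads 1
#2 T1 CAS(1→2) writes; counter now 2
#3 T2 reads 2
#4 T2 CAS(2→3) writes; counter now 3
#5 T0 reads 3
#6 T0 CAS(3→4) writes; counter now 4
#7 T2 reads 4
#8 T1 reads 4
#9 T2 CAS(4→5) writes; counter now 5
#10 T1 CAS(4→5) fails; counter now 5
#11 T2 reads 5
#12 T2 CAS(5→6) writes; counter now 6
#13 T2 reads 6
#14 T2 CAS(6→7) writes; counter now 7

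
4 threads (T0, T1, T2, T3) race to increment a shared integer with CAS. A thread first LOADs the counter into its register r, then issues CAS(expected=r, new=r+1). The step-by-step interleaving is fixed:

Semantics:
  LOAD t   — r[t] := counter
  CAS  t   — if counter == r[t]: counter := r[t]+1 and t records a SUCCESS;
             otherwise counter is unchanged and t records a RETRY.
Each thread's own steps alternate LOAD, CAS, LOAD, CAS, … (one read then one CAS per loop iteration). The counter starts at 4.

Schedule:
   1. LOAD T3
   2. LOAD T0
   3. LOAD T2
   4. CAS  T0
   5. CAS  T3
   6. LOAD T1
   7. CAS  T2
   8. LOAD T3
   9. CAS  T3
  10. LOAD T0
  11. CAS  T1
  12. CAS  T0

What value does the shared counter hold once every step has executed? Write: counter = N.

1. LOAD T3 → mem=4 r[T3]=4 [LOAD]
2. LOAD T0 → mem=4 r[T0]=4 [LOAD]
3. LOAD T2 → mem=4 r[T2]=4 [LOAD]
4. CAS T0 → mem=5 r[T0]=4 [OK]
5. CAS T3 → mem=5 r[T3]=4 [RETRY]
6. LOAD T1 → mem=5 r[T1]=5 [LOAD]
7. CAS T2 → mem=5 r[T2]=4 [RETRY]
8. LOAD T3 → mem=5 r[T3]=5 [LOAD]
9. CAS T3 → mem=6 r[T3]=5 [OK]
10. LOAD T0 → mem=6 r[T0]=6 [LOAD]
11. CAS T1 → mem=6 r[T1]=5 [RETRY]
12. CAS T0 → mem=7 r[T0]=6 [OK]

counter = 7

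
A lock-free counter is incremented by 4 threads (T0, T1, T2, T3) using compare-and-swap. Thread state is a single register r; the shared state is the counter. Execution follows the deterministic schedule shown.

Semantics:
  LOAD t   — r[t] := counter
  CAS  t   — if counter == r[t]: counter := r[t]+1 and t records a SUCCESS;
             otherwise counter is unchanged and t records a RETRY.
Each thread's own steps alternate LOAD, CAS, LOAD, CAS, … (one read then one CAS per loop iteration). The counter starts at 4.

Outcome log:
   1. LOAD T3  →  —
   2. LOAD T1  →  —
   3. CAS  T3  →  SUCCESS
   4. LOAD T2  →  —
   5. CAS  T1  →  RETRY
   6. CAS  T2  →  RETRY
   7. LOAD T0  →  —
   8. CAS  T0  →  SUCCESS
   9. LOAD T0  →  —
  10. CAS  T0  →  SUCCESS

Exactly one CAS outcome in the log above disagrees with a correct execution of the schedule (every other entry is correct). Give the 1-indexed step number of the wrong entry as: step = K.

Re-executing:
   1) LOAD T3:  M=4  r_T3=4
   2) LOAD T1:  M=4  r_T1=4
   3) CAS  T3:  M=5  r_T3=4 ✓
   4) LOAD T2:  M=5  r_T2=5
   5) CAS  T1:  M=5  r_T1=4 ✗
   6) CAS  T2:  M=6  r_T2=5 ✓
   7) LOAD T0:  M=6  r_T0=6
   8) CAS  T0:  M=7  r_T0=6 ✓
   9) LOAD T0:  M=7  r_T0=7
  10) CAS  T0:  M=8  r_T0=7 ✓
Mismatch at 6.

step = 6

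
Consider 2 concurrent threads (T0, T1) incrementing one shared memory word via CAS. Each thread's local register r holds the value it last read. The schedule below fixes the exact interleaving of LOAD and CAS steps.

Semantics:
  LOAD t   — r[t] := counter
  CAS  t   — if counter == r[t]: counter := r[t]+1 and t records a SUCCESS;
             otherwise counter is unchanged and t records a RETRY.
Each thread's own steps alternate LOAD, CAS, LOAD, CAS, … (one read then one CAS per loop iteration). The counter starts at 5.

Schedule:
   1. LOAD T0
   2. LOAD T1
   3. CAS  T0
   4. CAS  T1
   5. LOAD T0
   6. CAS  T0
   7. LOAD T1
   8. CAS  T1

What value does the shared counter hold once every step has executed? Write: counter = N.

step 1: T0 LOAD ⇒ load; ctr=5 reg=5
step 2: T1 LOAD ⇒ load; ctr=5 reg=5
step 3: T0 CAS ⇒ ok; ctr=6 reg=5
step 4: T1 CAS ⇒ retry; ctr=6 reg=5
step 5: T0 LOAD ⇒ load; ctr=6 reg=6
step 6: T0 CAS ⇒ ok; ctr=7 reg=6
step 7: T1 LOAD ⇒ load; ctr=7 reg=7
step 8: T1 CAS ⇒ ok; ctr=8 reg=7

counter = 8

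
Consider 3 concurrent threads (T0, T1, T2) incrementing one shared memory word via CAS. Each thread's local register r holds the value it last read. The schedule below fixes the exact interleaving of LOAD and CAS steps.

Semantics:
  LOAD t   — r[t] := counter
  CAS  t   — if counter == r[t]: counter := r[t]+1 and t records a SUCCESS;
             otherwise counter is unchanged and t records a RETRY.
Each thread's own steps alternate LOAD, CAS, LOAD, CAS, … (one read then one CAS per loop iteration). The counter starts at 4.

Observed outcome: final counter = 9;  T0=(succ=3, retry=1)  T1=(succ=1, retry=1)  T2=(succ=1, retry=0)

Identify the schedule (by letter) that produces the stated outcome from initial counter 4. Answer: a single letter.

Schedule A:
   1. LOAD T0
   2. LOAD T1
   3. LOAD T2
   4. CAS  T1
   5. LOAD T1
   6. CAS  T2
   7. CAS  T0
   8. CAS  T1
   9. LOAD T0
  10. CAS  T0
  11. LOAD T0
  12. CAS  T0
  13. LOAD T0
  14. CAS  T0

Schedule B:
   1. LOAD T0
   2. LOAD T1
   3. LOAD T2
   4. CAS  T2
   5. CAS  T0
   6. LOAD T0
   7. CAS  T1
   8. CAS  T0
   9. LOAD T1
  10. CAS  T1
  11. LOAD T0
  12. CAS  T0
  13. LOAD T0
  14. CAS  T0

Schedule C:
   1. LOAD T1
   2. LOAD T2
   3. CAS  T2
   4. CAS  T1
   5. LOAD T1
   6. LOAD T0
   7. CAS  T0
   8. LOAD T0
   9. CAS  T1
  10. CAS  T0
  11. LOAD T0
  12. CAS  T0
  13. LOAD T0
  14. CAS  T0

Run B:
1. LOAD T0 → mem=4 r[T0]=4 [LOAD]
2. LOAD T1 → mem=4 r[T1]=4 [LOAD]
3. LOAD T2 → mem=4 r[T2]=4 [LOAD]
4. CAS T2 → mem=5 r[T2]=4 [OK]
5. CAS T0 → mem=5 r[T0]=4 [RETRY]
6. LOAD T0 → mem=5 r[T0]=5 [LOAD]
7. CAS T1 → mem=5 r[T1]=4 [RETRY]
8. CAS T0 → mem=6 r[T0]=5 [OK]
9. LOAD T1 → mem=6 r[T1]=6 [LOAD]
10. CAS T1 → mem=7 r[T1]=6 [OK]
11. LOAD T0 → mem=7 r[T0]=7 [LOAD]
12. CAS T0 → mem=8 r[T0]=7 [OK]
13. LOAD T0 → mem=8 r[T0]=8 [LOAD]
14. CAS T0 → mem=9 r[T0]=8 [OK]

B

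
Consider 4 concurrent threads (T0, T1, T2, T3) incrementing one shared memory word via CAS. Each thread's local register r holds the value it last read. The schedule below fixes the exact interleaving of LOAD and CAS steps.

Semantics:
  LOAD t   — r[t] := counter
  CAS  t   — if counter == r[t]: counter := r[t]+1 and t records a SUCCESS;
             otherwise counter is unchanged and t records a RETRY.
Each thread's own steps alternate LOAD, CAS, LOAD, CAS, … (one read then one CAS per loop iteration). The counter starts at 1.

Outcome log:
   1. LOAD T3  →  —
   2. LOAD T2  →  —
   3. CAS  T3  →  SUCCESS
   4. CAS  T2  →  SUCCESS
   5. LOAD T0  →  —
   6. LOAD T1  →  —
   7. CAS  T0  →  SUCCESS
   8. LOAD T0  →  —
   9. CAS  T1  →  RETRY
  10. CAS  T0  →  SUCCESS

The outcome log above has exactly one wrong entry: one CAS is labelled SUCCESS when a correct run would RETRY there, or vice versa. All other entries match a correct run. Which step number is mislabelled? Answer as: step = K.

step = 4

Reference trace:
   1) LOAD T3:  M=1  r_T3=1
   2) LOAD T2:  M=1  r_T2=1
   3) CAS  T3:  M=2  r_T3=1 ✓
   4) CAS  T2:  M=2  r_T2=1 ✗
   5) LOAD T0:  M=2  r_T0=2
   6) LOAD T1:  M=2  r_T1=2
   7) CAS  T0:  M=3  r_T0=2 ✓
   8) LOAD T0:  M=3  r_T0=3
   9) CAS  T1:  M=3  r_T1=2 ✗
  10) CAS  T0:  M=4  r_T0=3 ✓
Flip is step 4.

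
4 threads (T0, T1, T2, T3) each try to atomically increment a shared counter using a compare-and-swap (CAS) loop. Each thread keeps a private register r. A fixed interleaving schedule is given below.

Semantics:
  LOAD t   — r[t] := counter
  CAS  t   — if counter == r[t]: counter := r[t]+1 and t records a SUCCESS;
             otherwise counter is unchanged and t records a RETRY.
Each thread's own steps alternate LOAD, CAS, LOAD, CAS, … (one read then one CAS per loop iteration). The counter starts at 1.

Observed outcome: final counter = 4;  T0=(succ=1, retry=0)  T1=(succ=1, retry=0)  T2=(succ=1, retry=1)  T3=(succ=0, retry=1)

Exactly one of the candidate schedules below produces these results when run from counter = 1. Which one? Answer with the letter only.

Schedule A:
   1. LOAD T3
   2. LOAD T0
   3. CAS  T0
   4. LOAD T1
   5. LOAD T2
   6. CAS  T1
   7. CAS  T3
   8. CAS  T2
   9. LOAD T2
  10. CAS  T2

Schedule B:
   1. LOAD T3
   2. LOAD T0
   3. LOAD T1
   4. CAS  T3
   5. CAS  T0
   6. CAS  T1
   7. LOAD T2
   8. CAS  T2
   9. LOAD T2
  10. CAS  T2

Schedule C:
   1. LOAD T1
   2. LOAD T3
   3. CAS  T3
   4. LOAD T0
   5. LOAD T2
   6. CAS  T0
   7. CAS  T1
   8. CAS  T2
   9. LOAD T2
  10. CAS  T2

A

Tracing schedule A:
[1] T3.load  rd  (counter 1, T3.r 1)
[2] T0.load  rd  (counter 1, T0.r 1)
[3] T0.cas  hit  (counter 2, T0.r 1)
[4] T1.load  rd  (counter 2, T1.r 2)
[5] T2.load  rd  (counter 2, T2.r 2)
[6] T1.cas  hit  (counter 3, T1.r 2)
[7] T3.cas  miss  (counter 3, T3.r 1)
[8] T2.cas  miss  (counter 3, T2.r 2)
[9] T2.load  rd  (counter 3, T2.r 3)
[10] T2.cas  hit  (counter 4, T2.r 3)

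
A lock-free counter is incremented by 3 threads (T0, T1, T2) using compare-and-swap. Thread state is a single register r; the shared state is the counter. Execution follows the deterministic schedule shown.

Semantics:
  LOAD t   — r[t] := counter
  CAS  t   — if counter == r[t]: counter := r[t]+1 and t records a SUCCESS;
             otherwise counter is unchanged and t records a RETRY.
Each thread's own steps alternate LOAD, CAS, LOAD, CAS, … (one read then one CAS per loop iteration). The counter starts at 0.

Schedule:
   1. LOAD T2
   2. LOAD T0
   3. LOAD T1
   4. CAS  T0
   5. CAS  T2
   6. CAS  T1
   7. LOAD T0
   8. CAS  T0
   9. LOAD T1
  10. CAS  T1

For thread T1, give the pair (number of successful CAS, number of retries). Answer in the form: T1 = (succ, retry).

T2 LOAD — after: cnt=0, r=0 — load
T0 LOAD — after: cnt=0, r=0 — load
T1 LOAD — after: cnt=0, r=0 — load
T0 CAS — after: cnt=1, r=0 — ok
T2 CAS — after: cnt=1, r=0 — retry
T1 CAS — after: cnt=1, r=0 — retry
T0 LOAD — after: cnt=1, r=1 — load
T0 CAS — after: cnt=2, r=1 — ok
T1 LOAD — after: cnt=2, r=2 — load
T1 CAS — after: cnt=3, r=2 — ok

T1 = (1, 1)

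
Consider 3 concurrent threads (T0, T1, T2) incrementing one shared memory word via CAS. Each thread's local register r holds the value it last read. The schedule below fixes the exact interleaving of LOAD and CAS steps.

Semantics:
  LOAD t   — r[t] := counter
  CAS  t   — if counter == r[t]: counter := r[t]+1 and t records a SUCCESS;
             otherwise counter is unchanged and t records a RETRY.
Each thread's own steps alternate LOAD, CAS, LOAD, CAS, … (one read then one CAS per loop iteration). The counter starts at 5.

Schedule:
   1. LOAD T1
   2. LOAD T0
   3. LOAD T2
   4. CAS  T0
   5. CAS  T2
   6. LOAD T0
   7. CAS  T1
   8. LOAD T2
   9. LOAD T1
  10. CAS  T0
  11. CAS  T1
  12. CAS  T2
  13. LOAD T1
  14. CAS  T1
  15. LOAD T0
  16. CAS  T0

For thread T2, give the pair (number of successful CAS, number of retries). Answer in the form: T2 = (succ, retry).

[1] T1.load  rd  (counter 5, T1.r 5)
[2] T0.load  rd  (counter 5, T0.r 5)
[3] T2.load  rd  (counter 5, T2.r 5)
[4] T0.cas  hit  (counter 6, T0.r 5)
[5] T2.cas  miss  (counter 6, T2.r 5)
[6] T0.load  rd  (counter 6, T0.r 6)
[7] T1.cas  miss  (counter 6, T1.r 5)
[8] T2.load  rd  (counter 6, T2.r 6)
[9] T1.load  rd  (counter 6, T1.r 6)
[10] T0.cas  hit  (counter 7, T0.r 6)
[11] T1.cas  miss  (counter 7, T1.r 6)
[12] T2.cas  miss  (counter 7, T2.r 6)
[13] T1.load  rd  (counter 7, T1.r 7)
[14] T1.cas  hit  (counter 8, T1.r 7)
[15] T0.load  rd  (counter 8, T0.r 8)
[16] T0.cas  hit  (counter 9, T0.r 8)

T2 = (0, 2)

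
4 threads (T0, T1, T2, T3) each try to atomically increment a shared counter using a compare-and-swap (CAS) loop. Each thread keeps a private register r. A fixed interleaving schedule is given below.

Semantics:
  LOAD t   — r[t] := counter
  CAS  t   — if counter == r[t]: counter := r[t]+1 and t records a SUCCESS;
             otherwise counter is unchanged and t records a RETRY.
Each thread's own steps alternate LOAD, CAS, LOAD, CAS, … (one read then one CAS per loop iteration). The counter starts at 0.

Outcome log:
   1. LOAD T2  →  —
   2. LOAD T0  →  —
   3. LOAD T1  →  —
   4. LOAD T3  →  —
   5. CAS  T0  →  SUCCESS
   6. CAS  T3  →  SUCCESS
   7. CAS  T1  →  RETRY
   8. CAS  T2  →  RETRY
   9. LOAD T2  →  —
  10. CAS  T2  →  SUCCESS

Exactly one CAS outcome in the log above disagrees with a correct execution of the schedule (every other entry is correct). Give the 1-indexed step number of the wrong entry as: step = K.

Reference trace:
step 1: T2 LOAD ⇒ load; ctr=0 reg=0
step 2: T0 LOAD ⇒ load; ctr=0 reg=0
step 3: T1 LOAD ⇒ load; ctr=0 reg=0
step 4: T3 LOAD ⇒ load; ctr=0 reg=0
step 5: T0 CAS ⇒ ok; ctr=1 reg=0
step 6: T3 CAS ⇒ retry; ctr=1 reg=0
step 7: T1 CAS ⇒ retry; ctr=1 reg=0
step 8: T2 CAS ⇒ retry; ctr=1 reg=0
step 9: T2 LOAD ⇒ load; ctr=1 reg=1
step 10: T2 CAS ⇒ ok; ctr=2 reg=1
Mismatch at 6.

step = 6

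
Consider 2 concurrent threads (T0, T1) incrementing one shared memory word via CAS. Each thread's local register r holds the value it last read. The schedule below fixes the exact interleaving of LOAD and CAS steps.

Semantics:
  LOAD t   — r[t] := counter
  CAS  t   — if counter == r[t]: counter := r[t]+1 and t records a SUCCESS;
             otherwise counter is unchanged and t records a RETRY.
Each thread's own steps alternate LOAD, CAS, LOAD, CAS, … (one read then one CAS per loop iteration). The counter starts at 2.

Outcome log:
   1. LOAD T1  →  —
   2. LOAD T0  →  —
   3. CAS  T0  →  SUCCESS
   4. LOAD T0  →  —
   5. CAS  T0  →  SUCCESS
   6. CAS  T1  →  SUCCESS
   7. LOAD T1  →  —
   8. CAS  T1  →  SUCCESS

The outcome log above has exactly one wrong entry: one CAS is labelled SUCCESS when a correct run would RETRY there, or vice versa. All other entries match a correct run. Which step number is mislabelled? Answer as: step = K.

Correct run:
[1] T1.load  rd  (counter 2, T1.r 2)
[2] T0.load  rd  (counter 2, T0.r 2)
[3] T0.cas  hit  (counter 3, T0.r 2)
[4] T0.load  rd  (counter 3, T0.r 3)
[5] T0.cas  hit  (counter 4, T0.r 3)
[6] T1.cas  miss  (counter 4, T1.r 2)
[7] T1.load  rd  (counter 4, T1.r 4)
[8] T1.cas  hit  (counter 5, T1.r 4)
Log disagrees first at step 6.

step = 6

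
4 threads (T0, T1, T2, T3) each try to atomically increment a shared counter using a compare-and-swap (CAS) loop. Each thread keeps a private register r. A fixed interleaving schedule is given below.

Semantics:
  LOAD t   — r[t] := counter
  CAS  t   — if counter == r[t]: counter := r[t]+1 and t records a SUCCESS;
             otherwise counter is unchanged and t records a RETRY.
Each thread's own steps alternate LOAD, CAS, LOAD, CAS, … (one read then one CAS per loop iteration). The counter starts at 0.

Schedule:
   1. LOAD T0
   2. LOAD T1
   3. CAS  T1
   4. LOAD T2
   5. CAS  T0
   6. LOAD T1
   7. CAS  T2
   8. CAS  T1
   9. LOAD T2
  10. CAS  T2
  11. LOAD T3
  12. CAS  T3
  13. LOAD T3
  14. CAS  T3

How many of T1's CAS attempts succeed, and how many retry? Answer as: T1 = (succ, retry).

T1 = (1, 1)

1. LOAD T0 → mem=0 r[T0]=0 [LOAD]
2. LOAD T1 → mem=0 r[T1]=0 [LOAD]
3. CAS T1 → mem=1 r[T1]=0 [OK]
4. LOAD T2 → mem=1 r[T2]=1 [LOAD]
5. CAS T0 → mem=1 r[T0]=0 [RETRY]
6. LOAD T1 → mem=1 r[T1]=1 [LOAD]
7. CAS T2 → mem=2 r[T2]=1 [OK]
8. CAS T1 → mem=2 r[T1]=1 [RETRY]
9. LOAD T2 → mem=2 r[T2]=2 [LOAD]
10. CAS T2 → mem=3 r[T2]=2 [OK]
11. LOAD T3 → mem=3 r[T3]=3 [LOAD]
12. CAS T3 → mem=4 r[T3]=3 [OK]
13. LOAD T3 → mem=4 r[T3]=4 [LOAD]
14. CAS T3 → mem=5 r[T3]=4 [OK]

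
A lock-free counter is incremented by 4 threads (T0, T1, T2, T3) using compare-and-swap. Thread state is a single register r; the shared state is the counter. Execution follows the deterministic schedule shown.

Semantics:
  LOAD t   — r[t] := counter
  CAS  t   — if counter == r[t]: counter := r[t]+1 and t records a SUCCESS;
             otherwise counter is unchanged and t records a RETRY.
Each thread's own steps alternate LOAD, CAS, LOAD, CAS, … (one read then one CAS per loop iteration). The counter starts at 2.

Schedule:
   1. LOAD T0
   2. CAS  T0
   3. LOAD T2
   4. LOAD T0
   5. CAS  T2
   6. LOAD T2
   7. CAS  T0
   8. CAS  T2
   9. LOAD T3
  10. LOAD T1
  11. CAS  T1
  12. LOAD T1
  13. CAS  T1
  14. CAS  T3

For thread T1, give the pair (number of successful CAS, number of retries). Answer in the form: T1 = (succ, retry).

T1 = (2, 0)

T0 LOAD — after: cnt=2, r=2 — load
T0 CAS — after: cnt=3, r=2 — ok
T2 LOAD — after: cnt=3, r=3 — load
T0 LOAD — after: cnt=3, r=3 — load
T2 CAS — after: cnt=4, r=3 — ok
T2 LOAD — after: cnt=4, r=4 — load
T0 CAS — after: cnt=4, r=3 — retry
T2 CAS — after: cnt=5, r=4 — ok
T3 LOAD — after: cnt=5, r=5 — load
T1 LOAD — after: cnt=5, r=5 — load
T1 CAS — after: cnt=6, r=5 — ok
T1 LOAD — after: cnt=6, r=6 — load
T1 CAS — after: cnt=7, r=6 — ok
T3 CAS — after: cnt=7, r=5 — retry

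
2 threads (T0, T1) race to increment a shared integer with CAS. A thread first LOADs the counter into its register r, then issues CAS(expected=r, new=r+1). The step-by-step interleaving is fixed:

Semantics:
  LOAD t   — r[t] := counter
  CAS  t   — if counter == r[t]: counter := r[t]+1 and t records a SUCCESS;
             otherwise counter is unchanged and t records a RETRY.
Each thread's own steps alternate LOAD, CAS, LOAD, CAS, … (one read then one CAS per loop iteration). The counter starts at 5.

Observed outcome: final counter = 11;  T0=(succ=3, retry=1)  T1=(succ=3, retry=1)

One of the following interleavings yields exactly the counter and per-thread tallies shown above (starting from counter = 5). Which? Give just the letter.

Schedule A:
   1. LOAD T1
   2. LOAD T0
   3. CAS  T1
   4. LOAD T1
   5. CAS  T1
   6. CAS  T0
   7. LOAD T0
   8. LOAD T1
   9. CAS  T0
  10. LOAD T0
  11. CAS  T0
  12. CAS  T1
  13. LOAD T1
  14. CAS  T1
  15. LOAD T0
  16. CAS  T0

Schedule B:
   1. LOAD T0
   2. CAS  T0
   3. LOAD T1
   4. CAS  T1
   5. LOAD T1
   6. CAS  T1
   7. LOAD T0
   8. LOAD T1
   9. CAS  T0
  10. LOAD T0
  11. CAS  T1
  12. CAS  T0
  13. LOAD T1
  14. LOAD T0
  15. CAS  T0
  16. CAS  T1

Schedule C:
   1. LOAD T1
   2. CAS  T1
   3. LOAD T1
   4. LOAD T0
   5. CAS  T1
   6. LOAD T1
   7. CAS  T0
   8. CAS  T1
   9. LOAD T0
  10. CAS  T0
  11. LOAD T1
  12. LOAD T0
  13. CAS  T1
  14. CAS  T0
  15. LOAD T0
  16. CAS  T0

Run A:
[1] T1.load  rd  (counter 5, T1.r 5)
[2] T0.load  rd  (counter 5, T0.r 5)
[3] T1.cas  hit  (counter 6, T1.r 5)
[4] T1.load  rd  (counter 6, T1.r 6)
[5] T1.cas  hit  (counter 7, T1.r 6)
[6] T0.cas  miss  (counter 7, T0.r 5)
[7] T0.load  rd  (counter 7, T0.r 7)
[8] T1.load  rd  (counter 7, T1.r 7)
[9] T0.cas  hit  (counter 8, T0.r 7)
[10] T0.load  rd  (counter 8, T0.r 8)
[11] T0.cas  hit  (counter 9, T0.r 8)
[12] T1.cas  miss  (counter 9, T1.r 7)
[13] T1.load  rd  (counter 9, T1.r 9)
[14] T1.cas  hit  (counter 10, T1.r 9)
[15] T0.load  rd  (counter 10, T0.r 10)
[16] T0.cas  hit  (counter 11, T0.r 10)

A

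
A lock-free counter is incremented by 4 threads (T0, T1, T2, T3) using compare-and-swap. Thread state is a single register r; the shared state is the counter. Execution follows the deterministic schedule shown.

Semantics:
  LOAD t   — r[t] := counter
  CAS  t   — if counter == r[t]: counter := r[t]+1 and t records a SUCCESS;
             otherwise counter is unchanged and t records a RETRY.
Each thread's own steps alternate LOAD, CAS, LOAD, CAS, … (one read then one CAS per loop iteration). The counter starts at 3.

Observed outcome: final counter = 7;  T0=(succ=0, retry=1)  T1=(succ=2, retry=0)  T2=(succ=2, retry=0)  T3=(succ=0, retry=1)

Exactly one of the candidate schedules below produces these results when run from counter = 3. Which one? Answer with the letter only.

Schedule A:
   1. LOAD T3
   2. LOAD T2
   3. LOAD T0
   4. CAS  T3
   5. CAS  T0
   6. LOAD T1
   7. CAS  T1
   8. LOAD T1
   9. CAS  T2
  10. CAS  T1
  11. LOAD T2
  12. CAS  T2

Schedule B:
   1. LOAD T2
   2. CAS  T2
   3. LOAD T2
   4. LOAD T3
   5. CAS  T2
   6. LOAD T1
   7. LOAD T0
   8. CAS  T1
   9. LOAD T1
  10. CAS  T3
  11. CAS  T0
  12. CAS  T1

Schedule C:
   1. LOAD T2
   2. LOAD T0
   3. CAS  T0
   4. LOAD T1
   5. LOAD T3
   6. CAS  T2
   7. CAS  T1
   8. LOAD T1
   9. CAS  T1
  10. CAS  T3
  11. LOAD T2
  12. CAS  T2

Run B:
1. LOAD T2 → mem=3 r[T2]=3 [LOAD]
2. CAS T2 → mem=4 r[T2]=3 [OK]
3. LOAD T2 → mem=4 r[T2]=4 [LOAD]
4. LOAD T3 → mem=4 r[T3]=4 [LOAD]
5. CAS T2 → mem=5 r[T2]=4 [OK]
6. LOAD T1 → mem=5 r[T1]=5 [LOAD]
7. LOAD T0 → mem=5 r[T0]=5 [LOAD]
8. CAS T1 → mem=6 r[T1]=5 [OK]
9. LOAD T1 → mem=6 r[T1]=6 [LOAD]
10. CAS T3 → mem=6 r[T3]=4 [RETRY]
11. CAS T0 → mem=6 r[T0]=5 [RETRY]
12. CAS T1 → mem=7 r[T1]=6 [OK]

B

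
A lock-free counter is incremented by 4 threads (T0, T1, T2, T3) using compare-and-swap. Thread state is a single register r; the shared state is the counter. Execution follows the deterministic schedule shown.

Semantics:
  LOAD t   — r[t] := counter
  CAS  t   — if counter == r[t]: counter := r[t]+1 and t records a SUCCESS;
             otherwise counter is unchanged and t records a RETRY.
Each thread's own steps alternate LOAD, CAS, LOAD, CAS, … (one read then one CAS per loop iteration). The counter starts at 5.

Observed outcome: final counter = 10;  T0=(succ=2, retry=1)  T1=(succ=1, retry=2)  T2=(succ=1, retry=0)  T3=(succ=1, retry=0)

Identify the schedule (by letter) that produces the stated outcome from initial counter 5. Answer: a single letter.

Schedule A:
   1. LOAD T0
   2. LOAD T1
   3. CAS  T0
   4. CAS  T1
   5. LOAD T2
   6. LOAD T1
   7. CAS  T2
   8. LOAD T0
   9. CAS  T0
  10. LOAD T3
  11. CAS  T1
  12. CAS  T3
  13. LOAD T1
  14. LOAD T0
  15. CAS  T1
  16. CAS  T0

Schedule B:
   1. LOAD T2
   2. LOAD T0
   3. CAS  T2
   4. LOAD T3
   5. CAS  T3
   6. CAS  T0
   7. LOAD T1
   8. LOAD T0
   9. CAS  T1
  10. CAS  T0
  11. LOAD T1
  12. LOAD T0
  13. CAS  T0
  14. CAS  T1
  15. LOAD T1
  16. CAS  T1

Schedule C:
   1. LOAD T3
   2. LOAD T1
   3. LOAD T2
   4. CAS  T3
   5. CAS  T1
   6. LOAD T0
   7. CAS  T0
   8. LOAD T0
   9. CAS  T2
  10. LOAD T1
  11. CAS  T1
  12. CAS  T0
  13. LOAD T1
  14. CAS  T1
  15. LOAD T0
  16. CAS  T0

A

Tracing schedule A:
#1 T0 reads 5
#2 T1 reads 5
#3 T0 CAS(5→6) writes; counter now 6
#4 T1 CAS(5→6) fails; counter now 6
#5 T2 reads 6
#6 T1 reads 6
#7 T2 CAS(6→7) writes; counter now 7
#8 T0 reads 7
#9 T0 CAS(7→8) writes; counter now 8
#10 T3 reads 8
#11 T1 CAS(6→7) fails; counter now 8
#12 T3 CAS(8→9) writes; counter now 9
#13 T1 reads 9
#14 T0 reads 9
#15 T1 CAS(9→10) writes; counter now 10
#16 T0 CAS(9→10) fails; counter now 10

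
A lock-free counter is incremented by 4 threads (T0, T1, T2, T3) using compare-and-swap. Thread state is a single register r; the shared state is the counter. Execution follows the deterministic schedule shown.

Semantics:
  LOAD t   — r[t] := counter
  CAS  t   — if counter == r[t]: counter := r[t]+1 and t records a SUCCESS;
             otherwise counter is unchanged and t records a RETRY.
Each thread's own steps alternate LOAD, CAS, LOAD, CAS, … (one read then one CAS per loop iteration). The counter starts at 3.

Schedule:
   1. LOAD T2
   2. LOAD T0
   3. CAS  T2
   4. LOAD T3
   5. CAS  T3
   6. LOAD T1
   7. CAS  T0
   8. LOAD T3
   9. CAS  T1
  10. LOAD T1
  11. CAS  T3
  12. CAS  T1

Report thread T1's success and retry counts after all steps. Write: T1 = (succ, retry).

T1 = (2, 0)

T2 LOAD — after: cnt=3, r=3 — load
T0 LOAD — after: cnt=3, r=3 — load
T2 CAS — after: cnt=4, r=3 — ok
T3 LOAD — after: cnt=4, r=4 — load
T3 CAS — after: cnt=5, r=4 — ok
T1 LOAD — after: cnt=5, r=5 — load
T0 CAS — after: cnt=5, r=3 — retry
T3 LOAD — after: cnt=5, r=5 — load
T1 CAS — after: cnt=6, r=5 — ok
T1 LOAD — after: cnt=6, r=6 — load
T3 CAS — after: cnt=6, r=5 — retry
T1 CAS — after: cnt=7, r=6 — ok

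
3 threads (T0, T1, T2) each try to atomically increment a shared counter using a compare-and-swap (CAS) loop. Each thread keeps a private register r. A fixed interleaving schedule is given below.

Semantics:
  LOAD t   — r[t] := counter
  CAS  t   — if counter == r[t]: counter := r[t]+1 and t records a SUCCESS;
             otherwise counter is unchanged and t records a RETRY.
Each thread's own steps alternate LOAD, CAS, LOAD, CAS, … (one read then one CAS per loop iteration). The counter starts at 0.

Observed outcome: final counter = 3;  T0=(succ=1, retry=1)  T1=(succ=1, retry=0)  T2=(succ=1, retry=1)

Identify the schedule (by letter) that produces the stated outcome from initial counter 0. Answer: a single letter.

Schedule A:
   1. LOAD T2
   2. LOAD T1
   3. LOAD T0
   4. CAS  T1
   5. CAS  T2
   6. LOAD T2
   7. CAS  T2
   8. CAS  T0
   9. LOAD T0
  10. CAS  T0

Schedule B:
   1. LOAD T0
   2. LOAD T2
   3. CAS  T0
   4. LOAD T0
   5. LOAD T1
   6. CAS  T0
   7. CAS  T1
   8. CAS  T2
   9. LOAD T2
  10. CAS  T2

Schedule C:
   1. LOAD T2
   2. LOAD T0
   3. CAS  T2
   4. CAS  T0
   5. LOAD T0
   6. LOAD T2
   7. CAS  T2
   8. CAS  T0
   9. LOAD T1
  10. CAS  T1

A

Simulating candidate A:
step 1: T2 LOAD ⇒ load; ctr=0 reg=0
step 2: T1 LOAD ⇒ load; ctr=0 reg=0
step 3: T0 LOAD ⇒ load; ctr=0 reg=0
step 4: T1 CAS ⇒ ok; ctr=1 reg=0
step 5: T2 CAS ⇒ retry; ctr=1 reg=0
step 6: T2 LOAD ⇒ load; ctr=1 reg=1
step 7: T2 CAS ⇒ ok; ctr=2 reg=1
step 8: T0 CAS ⇒ retry; ctr=2 reg=0
step 9: T0 LOAD ⇒ load; ctr=2 reg=2
step 10: T0 CAS ⇒ ok; ctr=3 reg=2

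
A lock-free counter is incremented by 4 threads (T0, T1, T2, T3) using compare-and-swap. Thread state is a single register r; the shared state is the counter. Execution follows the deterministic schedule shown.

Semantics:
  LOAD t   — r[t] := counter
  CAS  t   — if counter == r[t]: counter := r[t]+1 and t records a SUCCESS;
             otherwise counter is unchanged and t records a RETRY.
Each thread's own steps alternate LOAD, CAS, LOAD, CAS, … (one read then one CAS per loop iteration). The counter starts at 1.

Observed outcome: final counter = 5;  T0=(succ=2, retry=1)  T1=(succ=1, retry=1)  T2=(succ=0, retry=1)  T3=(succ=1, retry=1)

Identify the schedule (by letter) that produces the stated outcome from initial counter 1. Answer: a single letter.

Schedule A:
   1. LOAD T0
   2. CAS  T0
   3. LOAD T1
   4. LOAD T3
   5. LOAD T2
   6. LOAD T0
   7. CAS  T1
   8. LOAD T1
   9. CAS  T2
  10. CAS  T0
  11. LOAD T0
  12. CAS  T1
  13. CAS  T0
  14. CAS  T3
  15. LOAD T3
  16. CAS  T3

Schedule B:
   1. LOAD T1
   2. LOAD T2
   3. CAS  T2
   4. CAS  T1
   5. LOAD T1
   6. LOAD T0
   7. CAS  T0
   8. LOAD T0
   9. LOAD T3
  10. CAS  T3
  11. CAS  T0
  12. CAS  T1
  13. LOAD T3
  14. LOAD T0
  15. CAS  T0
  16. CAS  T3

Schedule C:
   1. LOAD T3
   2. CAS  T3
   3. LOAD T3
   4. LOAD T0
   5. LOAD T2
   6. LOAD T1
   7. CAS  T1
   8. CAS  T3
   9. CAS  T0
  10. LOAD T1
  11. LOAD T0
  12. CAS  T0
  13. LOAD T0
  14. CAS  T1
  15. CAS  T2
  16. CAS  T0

Run C:
step 1: T3 LOAD ⇒ load; ctr=1 reg=1
step 2: T3 CAS ⇒ ok; ctr=2 reg=1
step 3: T3 LOAD ⇒ load; ctr=2 reg=2
step 4: T0 LOAD ⇒ load; ctr=2 reg=2
step 5: T2 LOAD ⇒ load; ctr=2 reg=2
step 6: T1 LOAD ⇒ load; ctr=2 reg=2
step 7: T1 CAS ⇒ ok; ctr=3 reg=2
step 8: T3 CAS ⇒ retry; ctr=3 reg=2
step 9: T0 CAS ⇒ retry; ctr=3 reg=2
step 10: T1 LOAD ⇒ load; ctr=3 reg=3
step 11: T0 LOAD ⇒ load; ctr=3 reg=3
step 12: T0 CAS ⇒ ok; ctr=4 reg=3
step 13: T0 LOAD ⇒ load; ctr=4 reg=4
step 14: T1 CAS ⇒ retry; ctr=4 reg=3
step 15: T2 CAS ⇒ retry; ctr=4 reg=2
step 16: T0 CAS ⇒ ok; ctr=5 reg=4

C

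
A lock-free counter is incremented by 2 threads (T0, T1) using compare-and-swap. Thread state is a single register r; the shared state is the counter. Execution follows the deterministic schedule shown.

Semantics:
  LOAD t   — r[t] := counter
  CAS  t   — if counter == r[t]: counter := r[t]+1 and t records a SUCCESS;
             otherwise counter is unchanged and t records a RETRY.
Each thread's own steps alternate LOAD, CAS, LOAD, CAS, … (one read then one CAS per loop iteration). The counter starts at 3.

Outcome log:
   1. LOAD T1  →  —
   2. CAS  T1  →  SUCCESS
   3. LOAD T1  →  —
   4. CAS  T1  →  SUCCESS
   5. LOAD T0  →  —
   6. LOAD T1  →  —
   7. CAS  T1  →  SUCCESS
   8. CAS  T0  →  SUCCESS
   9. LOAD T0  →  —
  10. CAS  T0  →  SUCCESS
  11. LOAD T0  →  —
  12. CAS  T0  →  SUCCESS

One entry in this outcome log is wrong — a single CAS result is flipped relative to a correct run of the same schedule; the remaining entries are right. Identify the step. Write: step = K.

Re-executing:
T1 LOAD — after: cnt=3, r=3 — load
T1 CAS — after: cnt=4, r=3 — ok
T1 LOAD — after: cnt=4, r=4 — load
T1 CAS — after: cnt=5, r=4 — ok
T0 LOAD — after: cnt=5, r=5 — load
T1 LOAD — after: cnt=5, r=5 — load
T1 CAS — after: cnt=6, r=5 — ok
T0 CAS — after: cnt=6, r=5 — retry
T0 LOAD — after: cnt=6, r=6 — load
T0 CAS — after: cnt=7, r=6 — ok
T0 LOAD — after: cnt=7, r=7 — load
T0 CAS — after: cnt=8, r=7 — ok
Mismatch at 8.

step = 8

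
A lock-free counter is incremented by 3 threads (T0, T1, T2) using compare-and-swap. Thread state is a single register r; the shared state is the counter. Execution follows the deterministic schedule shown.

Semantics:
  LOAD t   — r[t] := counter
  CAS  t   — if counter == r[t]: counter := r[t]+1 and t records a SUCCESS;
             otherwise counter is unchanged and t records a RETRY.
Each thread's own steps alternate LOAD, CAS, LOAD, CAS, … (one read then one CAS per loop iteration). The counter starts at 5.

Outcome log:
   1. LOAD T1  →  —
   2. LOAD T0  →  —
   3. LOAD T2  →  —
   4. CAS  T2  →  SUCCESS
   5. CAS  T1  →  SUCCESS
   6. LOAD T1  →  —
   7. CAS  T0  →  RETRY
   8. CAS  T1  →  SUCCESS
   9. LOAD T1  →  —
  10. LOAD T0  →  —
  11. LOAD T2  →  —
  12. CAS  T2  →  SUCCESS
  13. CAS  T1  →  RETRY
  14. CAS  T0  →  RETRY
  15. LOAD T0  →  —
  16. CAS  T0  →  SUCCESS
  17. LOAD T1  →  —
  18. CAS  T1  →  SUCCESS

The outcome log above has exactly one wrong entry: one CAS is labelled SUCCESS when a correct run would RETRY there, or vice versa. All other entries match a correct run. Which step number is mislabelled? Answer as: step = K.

Correct run:
   1) LOAD T1:  M=5  r_T1=5
   2) LOAD T0:  M=5  r_T0=5
   3) LOAD T2:  M=5  r_T2=5
   4) CAS  T2:  M=6  r_T2=5 ✓
   5) CAS  T1:  M=6  r_T1=5 ✗
   6) LOAD T1:  M=6  r_T1=6
   7) CAS  T0:  M=6  r_T0=5 ✗
   8) CAS  T1:  M=7  r_T1=6 ✓
   9) LOAD T1:  M=7  r_T1=7
  10) LOAD T0:  M=7  r_T0=7
  11) LOAD T2:  M=7  r_T2=7
  12) CAS  T2:  M=8  r_T2=7 ✓
  13) CAS  T1:  M=8  r_T1=7 ✗
  14) CAS  T0:  M=8  r_T0=7 ✗
  15) LOAD T0:  M=8  r_T0=8
  16) CAS  T0:  M=9  r_T0=8 ✓
  17) LOAD T1:  M=9  r_T1=9
  18) CAS  T1:  M=10  r_T1=9 ✓
Flip is step 5.

step = 5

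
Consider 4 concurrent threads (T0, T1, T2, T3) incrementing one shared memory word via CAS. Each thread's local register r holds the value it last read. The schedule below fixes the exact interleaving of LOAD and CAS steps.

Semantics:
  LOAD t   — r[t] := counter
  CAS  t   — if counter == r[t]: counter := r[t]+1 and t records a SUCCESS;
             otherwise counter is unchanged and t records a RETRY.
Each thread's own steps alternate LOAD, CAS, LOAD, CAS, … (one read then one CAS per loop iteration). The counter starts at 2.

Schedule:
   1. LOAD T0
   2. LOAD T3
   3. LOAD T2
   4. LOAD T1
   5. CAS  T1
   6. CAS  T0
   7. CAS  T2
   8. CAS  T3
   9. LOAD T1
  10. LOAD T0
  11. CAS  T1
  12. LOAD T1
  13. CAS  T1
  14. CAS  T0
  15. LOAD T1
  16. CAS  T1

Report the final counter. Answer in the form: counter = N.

counter = 6

   1) LOAD T0:  M=2  r_T0=2
   2) LOAD T3:  M=2  r_T3=2
   3) LOAD T2:  M=2  r_T2=2
   4) LOAD T1:  M=2  r_T1=2
   5) CAS  T1:  M=3  r_T1=2 ✓
   6) CAS  T0:  M=3  r_T0=2 ✗
   7) CAS  T2:  M=3  r_T2=2 ✗
   8) CAS  T3:  M=3  r_T3=2 ✗
   9) LOAD T1:  M=3  r_T1=3
  10) LOAD T0:  M=3  r_T0=3
  11) CAS  T1:  M=4  r_T1=3 ✓
  12) LOAD T1:  M=4  r_T1=4
  13) CAS  T1:  M=5  r_T1=4 ✓
  14) CAS  T0:  M=5  r_T0=3 ✗
  15) LOAD T1:  M=5  r_T1=5
  16) CAS  T1:  M=6  r_T1=5 ✓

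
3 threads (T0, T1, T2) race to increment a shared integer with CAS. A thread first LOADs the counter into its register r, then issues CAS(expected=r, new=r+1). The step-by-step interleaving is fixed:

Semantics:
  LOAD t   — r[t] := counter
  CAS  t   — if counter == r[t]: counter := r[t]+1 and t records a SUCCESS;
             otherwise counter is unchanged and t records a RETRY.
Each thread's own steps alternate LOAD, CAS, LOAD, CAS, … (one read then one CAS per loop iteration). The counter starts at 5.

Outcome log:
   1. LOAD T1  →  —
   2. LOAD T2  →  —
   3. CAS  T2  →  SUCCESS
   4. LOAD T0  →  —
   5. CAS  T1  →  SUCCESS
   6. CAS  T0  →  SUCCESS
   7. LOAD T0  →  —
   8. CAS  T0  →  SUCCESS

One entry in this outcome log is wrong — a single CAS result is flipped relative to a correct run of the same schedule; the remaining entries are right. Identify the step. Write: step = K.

Correct run:
[1] T1.load  rd  (counter 5, T1.r 5)
[2] T2.load  rd  (counter 5, T2.r 5)
[3] T2.cas  hit  (counter 6, T2.r 5)
[4] T0.load  rd  (counter 6, T0.r 6)
[5] T1.cas  miss  (counter 6, T1.r 5)
[6] T0.cas  hit  (counter 7, T0.r 6)
[7] T0.load  rd  (counter 7, T0.r 7)
[8] T0.cas  hit  (counter 8, T0.r 7)
Flip is step 5.

step = 5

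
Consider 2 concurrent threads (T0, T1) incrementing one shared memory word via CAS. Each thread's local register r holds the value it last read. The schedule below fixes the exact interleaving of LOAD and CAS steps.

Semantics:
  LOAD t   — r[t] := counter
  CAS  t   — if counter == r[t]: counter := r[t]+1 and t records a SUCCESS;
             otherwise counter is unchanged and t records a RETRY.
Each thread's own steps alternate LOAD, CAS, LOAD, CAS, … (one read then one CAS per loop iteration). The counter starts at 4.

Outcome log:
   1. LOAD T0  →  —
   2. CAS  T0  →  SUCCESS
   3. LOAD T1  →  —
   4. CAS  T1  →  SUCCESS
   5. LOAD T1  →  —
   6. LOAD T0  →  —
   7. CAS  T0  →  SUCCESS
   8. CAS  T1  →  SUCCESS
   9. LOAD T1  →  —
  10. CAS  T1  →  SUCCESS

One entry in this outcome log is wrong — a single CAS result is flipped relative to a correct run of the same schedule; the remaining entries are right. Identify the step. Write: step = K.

step = 8

Reference trace:
   1) LOAD T0:  M=4  r_T0=4
   2) CAS  T0:  M=5  r_T0=4 ✓
   3) LOAD T1:  M=5  r_T1=5
   4) CAS  T1:  M=6  r_T1=5 ✓
   5) LOAD T1:  M=6  r_T1=6
   6) LOAD T0:  M=6  r_T0=6
   7) CAS  T0:  M=7  r_T0=6 ✓
   8) CAS  T1:  M=7  r_T1=6 ✗
   9) LOAD T1:  M=7  r_T1=7
  10) CAS  T1:  M=8  r_T1=7 ✓
Mismatch at 8.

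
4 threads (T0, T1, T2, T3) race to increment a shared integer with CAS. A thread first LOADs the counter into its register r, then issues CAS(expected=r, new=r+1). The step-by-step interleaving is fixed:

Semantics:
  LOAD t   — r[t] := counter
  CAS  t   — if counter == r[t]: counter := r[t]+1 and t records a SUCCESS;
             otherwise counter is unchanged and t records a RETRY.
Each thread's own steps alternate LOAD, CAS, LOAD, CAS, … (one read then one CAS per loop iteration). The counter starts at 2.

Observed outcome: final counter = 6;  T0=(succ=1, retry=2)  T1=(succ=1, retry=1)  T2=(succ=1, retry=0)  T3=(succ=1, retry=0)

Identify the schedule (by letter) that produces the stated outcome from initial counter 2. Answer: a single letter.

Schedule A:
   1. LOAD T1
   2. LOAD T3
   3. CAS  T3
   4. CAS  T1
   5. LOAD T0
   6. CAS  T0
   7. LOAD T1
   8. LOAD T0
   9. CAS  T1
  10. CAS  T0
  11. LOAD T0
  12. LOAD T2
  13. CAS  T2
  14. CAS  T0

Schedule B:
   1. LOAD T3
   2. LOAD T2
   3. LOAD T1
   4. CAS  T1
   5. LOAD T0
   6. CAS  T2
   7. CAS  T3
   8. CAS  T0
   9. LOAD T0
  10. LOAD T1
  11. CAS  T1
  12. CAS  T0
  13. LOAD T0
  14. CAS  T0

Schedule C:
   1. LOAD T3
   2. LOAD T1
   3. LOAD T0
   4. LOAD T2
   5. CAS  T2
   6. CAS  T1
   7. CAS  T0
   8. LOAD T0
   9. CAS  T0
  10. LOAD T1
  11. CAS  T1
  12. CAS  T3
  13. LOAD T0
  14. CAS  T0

A

Simulating candidate A:
   1) LOAD T1:  M=2  r_T1=2
   2) LOAD T3:  M=2  r_T3=2
   3) CAS  T3:  M=3  r_T3=2 ✓
   4) CAS  T1:  M=3  r_T1=2 ✗
   5) LOAD T0:  M=3  r_T0=3
   6) CAS  T0:  M=4  r_T0=3 ✓
   7) LOAD T1:  M=4  r_T1=4
   8) LOAD T0:  M=4  r_T0=4
   9) CAS  T1:  M=5  r_T1=4 ✓
  10) CAS  T0:  M=5  r_T0=4 ✗
  11) LOAD T0:  M=5  r_T0=5
  12) LOAD T2:  M=5  r_T2=5
  13) CAS  T2:  M=6  r_T2=5 ✓
  14) CAS  T0:  M=6  r_T0=5 ✗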